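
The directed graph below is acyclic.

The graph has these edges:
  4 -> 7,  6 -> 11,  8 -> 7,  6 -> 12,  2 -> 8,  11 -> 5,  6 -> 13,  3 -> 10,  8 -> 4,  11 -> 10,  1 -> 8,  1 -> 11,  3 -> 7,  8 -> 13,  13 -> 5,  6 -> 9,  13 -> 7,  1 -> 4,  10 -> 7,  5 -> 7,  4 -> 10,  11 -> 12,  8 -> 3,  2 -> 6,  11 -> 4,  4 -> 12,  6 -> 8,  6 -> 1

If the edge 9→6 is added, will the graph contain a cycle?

Adding 9→6 creates a cycle iff 6 can already reach 9.
Path from 6: 6 → 9.
So 6 → … → 9 → 6 is a cycle.

Yes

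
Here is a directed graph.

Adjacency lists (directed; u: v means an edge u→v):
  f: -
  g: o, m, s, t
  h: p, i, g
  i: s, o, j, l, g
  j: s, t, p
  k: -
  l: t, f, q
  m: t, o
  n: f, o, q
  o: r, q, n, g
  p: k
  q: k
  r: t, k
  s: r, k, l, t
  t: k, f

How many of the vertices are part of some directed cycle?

A vertex is on a directed cycle iff it belongs to a strongly connected component of size ≥ 2 (or has a self-loop).
The vertices on cycles are {g, m, n, o} — 4 in total.

4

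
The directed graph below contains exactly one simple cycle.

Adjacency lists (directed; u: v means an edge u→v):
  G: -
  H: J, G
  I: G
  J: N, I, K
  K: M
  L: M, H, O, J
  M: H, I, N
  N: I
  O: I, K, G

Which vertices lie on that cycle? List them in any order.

DFS with gray/black marking from M:
M gray
  H gray
    J gray
      N gray
        I gray
          G gray
          G black
        I black
      N black
      J→I: I black — skip
      K gray
        K→M: M is gray → back edge
Back edge closes the cycle M → H → J → K → M; its vertices are {H, J, K, M}.

H, J, K, M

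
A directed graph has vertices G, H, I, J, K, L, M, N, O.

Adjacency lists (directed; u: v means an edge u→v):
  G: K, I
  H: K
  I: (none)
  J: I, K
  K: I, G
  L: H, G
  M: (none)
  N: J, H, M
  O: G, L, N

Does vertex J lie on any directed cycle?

J lies on a cycle iff there is a path from J back to itself.
Exploring from J, it never reaches itself; equivalently, its strongly connected component is a singleton.

No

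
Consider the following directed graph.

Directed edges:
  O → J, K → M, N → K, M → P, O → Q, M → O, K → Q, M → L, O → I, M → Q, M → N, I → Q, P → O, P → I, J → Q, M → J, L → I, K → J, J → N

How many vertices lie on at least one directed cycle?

6

A vertex is on a directed cycle iff it belongs to a strongly connected component of size ≥ 2 (or has a self-loop).
The vertices on cycles are {J, K, M, N, O, P} — 6 in total.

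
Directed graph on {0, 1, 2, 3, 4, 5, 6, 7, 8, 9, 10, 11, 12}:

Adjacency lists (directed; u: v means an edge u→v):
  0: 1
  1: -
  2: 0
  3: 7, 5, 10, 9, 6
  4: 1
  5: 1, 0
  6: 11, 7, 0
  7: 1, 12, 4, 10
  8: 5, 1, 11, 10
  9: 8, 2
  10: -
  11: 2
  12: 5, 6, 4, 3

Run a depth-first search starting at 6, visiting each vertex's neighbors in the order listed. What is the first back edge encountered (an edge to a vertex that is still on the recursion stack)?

12->6

DFS from 6 (visiting each vertex's neighbors in the order listed); mark gray on enter, black on exit:
6 gray
  11 gray
    2 gray
      0 gray
        1 gray
        1 black
      0 black
    2 black
  11 black
  7 gray
    7→1: 1 black — skip
    12 gray
      5 gray
        5→1: 1 black — skip
        5→0: 0 black — skip
      5 black
      12→6: 6 is gray → back edge
First back edge: 12 → 6.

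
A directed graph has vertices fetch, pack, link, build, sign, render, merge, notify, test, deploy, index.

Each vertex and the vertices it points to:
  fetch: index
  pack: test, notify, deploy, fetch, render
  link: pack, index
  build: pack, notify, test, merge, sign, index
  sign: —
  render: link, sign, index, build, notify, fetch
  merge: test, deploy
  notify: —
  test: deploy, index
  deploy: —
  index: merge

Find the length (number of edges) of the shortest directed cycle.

For each vertex v, BFS finds the shortest path from v back to v.
The shortest such closed walk is render → build → pack → render, length 3.

3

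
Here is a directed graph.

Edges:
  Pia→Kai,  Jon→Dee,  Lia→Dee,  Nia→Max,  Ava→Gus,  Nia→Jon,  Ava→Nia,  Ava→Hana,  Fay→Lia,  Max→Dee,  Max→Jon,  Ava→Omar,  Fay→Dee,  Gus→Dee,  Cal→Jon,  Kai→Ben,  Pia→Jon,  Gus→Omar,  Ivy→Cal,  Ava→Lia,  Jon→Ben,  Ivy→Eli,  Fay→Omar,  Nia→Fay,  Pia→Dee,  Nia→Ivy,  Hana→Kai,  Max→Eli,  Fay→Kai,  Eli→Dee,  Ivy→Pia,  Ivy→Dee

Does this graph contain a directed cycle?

DFS with white/gray/black marking, starting from Nia:
Nia gray
  Fay gray
    Lia gray
      Dee gray
      Dee black
    Lia black
    Omar gray
    Omar black
    Kai gray
      Ben gray
      Ben black
    Kai black
    Fay→Dee: Dee black — skip
  Fay black
  Ivy gray
    Pia gray
      Jon gray
        Jon→Ben: Ben black — skip
        Jon→Dee: Dee black — skip
      Jon black
      Pia→Dee: Dee black — skip
      Pia→Kai: Kai black — skip
    Pia black
    Eli gray
      Eli→Dee: Dee black — skip
    Eli black
    Cal gray
      Cal→Jon: Jon black — skip
    Cal black
    Ivy→Dee: Dee black — skip
  Ivy black
  Nia→Jon: Jon black — skip
  Max gray
    Max→Dee: Dee black — skip
    Max→Eli: Eli black — skip
    Max→Jon: Jon black — skip
  Max black
Nia black
Hana gray
  Hana→Kai: Kai black — skip
Hana black
Ava gray
  Gus gray
    Gus→Dee: Dee black — skip
    Gus→Omar: Omar black — skip
  Gus black
  Ava→Lia: Lia black — skip
  Ava→Nia: Nia black — skip
  Ava→Omar: Omar black — skip
  Ava→Hana: Hana black — skip
Ava black
Every edge goes to a white or black vertex — no back edge, so the graph is acyclic.

No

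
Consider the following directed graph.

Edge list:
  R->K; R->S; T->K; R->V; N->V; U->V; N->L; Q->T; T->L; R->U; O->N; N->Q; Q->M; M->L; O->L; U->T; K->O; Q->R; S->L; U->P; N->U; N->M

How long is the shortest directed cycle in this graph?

5

For each vertex v, BFS finds the shortest path from v back to v.
The shortest such closed walk is N → U → T → K → O → N, length 5.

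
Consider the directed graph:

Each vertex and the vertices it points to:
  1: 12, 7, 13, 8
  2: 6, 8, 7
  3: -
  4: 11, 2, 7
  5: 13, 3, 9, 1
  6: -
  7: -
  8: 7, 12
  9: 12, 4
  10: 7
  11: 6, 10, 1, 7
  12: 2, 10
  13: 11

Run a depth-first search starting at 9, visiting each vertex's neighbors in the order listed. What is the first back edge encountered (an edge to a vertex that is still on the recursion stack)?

8->12

DFS from 9 (visiting each vertex's neighbors in the order listed); mark gray on enter, black on exit:
9 gray
  12 gray
    2 gray
      6 gray
      6 black
      8 gray
        7 gray
        7 black
        8→12: 12 is gray → back edge
First back edge: 8 → 12.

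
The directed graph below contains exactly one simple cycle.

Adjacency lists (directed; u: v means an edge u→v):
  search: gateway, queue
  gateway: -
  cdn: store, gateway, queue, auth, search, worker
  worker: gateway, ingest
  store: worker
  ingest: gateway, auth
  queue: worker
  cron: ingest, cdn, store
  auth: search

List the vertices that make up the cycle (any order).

DFS with gray/black marking from auth:
auth gray
  search gray
    gateway gray
    gateway black
    queue gray
      worker gray
        worker→gateway: gateway black — skip
        ingest gray
          ingest→gateway: gateway black — skip
          ingest→auth: auth is gray → back edge
Back edge closes the cycle auth → search → queue → worker → ingest → auth; its vertices are {auth, queue, ingest, search, worker}.

auth, queue, ingest, search, worker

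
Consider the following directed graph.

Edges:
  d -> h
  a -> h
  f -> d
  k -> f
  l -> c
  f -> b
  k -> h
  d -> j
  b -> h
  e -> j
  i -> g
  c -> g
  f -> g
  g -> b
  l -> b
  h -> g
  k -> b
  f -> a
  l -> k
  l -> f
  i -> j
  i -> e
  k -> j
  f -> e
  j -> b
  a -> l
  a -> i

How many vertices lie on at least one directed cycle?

A vertex is on a directed cycle iff it belongs to a strongly connected component of size ≥ 2 (or has a self-loop).
The vertices on cycles are {a, b, f, g, h, k, l} — 7 in total.

7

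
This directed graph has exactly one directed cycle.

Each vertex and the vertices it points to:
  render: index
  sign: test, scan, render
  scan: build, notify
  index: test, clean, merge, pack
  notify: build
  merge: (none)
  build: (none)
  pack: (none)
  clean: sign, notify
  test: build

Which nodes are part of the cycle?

DFS with gray/black marking from index:
index gray
  test gray
    build gray
    build black
  test black
  clean gray
    sign gray
      sign→test: test black — skip
      scan gray
        scan→build: build black — skip
        notify gray
          notify→build: build black — skip
        notify black
      scan black
      render gray
        render→index: index is gray → back edge
Back edge closes the cycle index → clean → sign → render → index; its vertices are {sign, clean, index, render}.

sign, clean, index, render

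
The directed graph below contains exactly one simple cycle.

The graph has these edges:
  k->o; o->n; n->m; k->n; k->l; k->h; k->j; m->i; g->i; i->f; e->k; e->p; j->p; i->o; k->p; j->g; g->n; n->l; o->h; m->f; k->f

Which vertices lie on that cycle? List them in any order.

i, m, n, o

DFS with gray/black marking from o:
o gray
  n gray
    l gray
    l black
    m gray
      f gray
      f black
      i gray
        i→o: o is gray → back edge
Back edge closes the cycle o → n → m → i → o; its vertices are {i, m, n, o}.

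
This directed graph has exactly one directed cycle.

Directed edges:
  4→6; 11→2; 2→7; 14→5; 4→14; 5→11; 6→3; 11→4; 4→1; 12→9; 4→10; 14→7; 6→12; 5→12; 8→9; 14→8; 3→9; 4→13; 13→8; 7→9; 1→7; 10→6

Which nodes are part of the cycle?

4, 5, 11, 14

DFS with gray/black marking from 11:
11 gray
  4 gray
    10 gray
      6 gray
        3 gray
          9 gray
          9 black
        3 black
        12 gray
          12→9: 9 black — skip
        12 black
      6 black
    10 black
    4→6: 6 black — skip
    14 gray
      5 gray
        5→11: 11 is gray → back edge
Back edge closes the cycle 11 → 4 → 14 → 5 → 11; its vertices are {4, 5, 11, 14}.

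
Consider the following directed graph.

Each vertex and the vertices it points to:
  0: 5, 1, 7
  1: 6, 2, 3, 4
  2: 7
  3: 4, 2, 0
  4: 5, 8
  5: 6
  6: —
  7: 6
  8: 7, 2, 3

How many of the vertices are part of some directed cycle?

5

A vertex is on a directed cycle iff it belongs to a strongly connected component of size ≥ 2 (or has a self-loop).
The vertices on cycles are {0, 1, 3, 4, 8} — 5 in total.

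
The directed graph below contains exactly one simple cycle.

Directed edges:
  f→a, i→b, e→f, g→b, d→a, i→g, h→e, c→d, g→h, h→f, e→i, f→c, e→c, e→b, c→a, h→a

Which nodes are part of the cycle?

DFS with gray/black marking from g:
g gray
  b gray
  b black
  h gray
    f gray
      a gray
      a black
      c gray
        d gray
          d→a: a black — skip
        d black
        c→a: a black — skip
      c black
    f black
    e gray
      e→b: b black — skip
      i gray
        i→b: b black — skip
        i→g: g is gray → back edge
Back edge closes the cycle g → h → e → i → g; its vertices are {e, g, h, i}.

e, g, h, i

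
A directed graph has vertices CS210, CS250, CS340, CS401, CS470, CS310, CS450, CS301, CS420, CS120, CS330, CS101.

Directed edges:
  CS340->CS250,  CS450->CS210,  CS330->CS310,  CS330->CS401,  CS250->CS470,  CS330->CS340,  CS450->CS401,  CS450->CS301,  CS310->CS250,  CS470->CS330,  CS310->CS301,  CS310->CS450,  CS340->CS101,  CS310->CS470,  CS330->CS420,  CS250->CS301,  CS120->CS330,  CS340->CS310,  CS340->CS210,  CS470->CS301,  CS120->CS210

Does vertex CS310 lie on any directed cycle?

Yes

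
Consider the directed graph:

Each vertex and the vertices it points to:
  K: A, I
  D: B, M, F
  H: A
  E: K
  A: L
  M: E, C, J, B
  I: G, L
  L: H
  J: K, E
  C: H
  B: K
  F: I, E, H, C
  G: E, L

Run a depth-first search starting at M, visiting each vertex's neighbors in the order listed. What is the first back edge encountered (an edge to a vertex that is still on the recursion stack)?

H→A

DFS from M (visiting each vertex's neighbors in the order listed); mark gray on enter, black on exit:
M gray
  E gray
    K gray
      A gray
        L gray
          H gray
            H→A: A is gray → back edge
First back edge: H → A.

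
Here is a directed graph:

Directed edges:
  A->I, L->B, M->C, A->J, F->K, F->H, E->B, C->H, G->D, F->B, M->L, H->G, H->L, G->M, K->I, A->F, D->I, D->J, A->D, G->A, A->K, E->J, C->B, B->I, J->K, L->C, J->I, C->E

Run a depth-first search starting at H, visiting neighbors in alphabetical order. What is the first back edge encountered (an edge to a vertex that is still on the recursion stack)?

DFS from H (visiting neighbors in alphabetical order); mark gray on enter, black on exit:
H gray
  G gray
    A gray
      D gray
        I gray
        I black
        J gray
          J→I: I black — skip
          K gray
            K→I: I black — skip
          K black
        J black
      D black
      F gray
        B gray
          B→I: I black — skip
        B black
        F→H: H is gray → back edge
First back edge: F → H.

F->H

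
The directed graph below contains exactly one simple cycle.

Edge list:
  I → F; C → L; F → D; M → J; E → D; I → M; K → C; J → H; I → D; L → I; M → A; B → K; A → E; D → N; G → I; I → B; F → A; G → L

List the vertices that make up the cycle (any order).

DFS with gray/black marking from L:
L gray
  I gray
    B gray
      K gray
        C gray
          C→L: L is gray → back edge
Back edge closes the cycle L → I → B → K → C → L; its vertices are {B, C, I, K, L}.

B, C, I, K, L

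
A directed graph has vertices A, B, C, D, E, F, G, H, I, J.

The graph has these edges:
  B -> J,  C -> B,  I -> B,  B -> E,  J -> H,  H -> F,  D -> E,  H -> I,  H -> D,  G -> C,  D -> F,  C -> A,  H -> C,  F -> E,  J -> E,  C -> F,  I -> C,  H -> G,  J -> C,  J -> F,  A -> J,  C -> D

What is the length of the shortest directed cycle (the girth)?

For each vertex v, BFS finds the shortest path from v back to v.
The shortest such closed walk is C → B → J → C, length 3.

3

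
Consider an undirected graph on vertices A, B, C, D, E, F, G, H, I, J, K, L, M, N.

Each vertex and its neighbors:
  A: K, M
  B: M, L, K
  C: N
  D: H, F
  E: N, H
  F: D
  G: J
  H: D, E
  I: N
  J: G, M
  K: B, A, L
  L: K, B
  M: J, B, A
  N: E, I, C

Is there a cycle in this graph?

Yes

DFS, tracking each vertex's parent; an edge to a visited non-parent vertex closes a cycle.
Start from D:
visit D (parent –)
  visit H (parent D)
    H–D: parent, skip
    visit E (parent H)
      visit N (parent E)
        N–E: parent, skip
        visit I (parent N)
          I–N: parent, skip
        visit C (parent N)
          C–N: parent, skip
      E–H: parent, skip
  visit F (parent D)
    F–D: parent, skip
visit A (parent –)
  visit K (parent A)
    visit B (parent K)
      visit M (parent B)
        visit J (parent M)
          visit G (parent J)
            G–J: parent, skip
          J–M: parent, skip
        M–B: parent, skip
        M–A: A visited and ≠ parent → cycle
Cycle: A – K – B – M – A.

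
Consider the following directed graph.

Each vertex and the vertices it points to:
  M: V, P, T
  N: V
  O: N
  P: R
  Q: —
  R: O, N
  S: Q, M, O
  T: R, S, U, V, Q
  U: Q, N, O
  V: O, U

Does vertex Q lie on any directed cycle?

Q lies on a cycle iff there is a path from Q back to itself.
Exploring from Q, it never reaches itself; equivalently, its strongly connected component is a singleton.

No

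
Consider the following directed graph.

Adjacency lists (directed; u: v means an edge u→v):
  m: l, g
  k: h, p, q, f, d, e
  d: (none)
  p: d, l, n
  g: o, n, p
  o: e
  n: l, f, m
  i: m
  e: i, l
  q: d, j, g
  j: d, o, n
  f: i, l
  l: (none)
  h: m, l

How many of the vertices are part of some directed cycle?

A vertex is on a directed cycle iff it belongs to a strongly connected component of size ≥ 2 (or has a self-loop).
The vertices on cycles are {e, f, g, i, m, n, o, p} — 8 in total.

8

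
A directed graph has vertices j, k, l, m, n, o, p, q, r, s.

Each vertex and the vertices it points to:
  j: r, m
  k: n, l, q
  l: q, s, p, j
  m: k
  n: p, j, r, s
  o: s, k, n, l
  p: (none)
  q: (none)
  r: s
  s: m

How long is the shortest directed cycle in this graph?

4

For each vertex v, BFS finds the shortest path from v back to v.
The shortest such closed walk is n → j → m → k → n, length 4.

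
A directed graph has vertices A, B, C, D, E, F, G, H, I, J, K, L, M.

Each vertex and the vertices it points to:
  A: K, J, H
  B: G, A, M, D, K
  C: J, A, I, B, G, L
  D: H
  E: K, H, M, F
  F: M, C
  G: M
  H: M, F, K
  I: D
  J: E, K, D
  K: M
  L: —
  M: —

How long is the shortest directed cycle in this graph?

4

For each vertex v, BFS finds the shortest path from v back to v.
The shortest such closed walk is C → J → E → F → C, length 4.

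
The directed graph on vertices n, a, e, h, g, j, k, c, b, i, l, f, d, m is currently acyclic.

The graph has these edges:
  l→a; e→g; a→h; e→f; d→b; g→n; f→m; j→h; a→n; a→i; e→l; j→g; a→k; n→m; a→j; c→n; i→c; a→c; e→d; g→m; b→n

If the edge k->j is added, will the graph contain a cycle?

No

Adding k→j creates a cycle iff j can already reach k.
Explore from j: no path reaches k. The graph stays acyclic.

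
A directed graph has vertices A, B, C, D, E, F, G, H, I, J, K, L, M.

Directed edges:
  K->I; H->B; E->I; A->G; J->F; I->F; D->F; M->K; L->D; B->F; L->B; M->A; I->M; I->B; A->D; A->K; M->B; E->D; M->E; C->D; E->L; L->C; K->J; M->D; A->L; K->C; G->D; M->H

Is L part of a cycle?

L lies on a cycle iff there is a path from L back to itself.
Exploring from L, it never reaches itself; equivalently, its strongly connected component is a singleton.

No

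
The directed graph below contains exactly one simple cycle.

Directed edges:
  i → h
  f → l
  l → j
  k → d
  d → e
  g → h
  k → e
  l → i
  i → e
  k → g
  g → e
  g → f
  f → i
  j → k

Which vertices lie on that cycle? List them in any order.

f, g, j, k, l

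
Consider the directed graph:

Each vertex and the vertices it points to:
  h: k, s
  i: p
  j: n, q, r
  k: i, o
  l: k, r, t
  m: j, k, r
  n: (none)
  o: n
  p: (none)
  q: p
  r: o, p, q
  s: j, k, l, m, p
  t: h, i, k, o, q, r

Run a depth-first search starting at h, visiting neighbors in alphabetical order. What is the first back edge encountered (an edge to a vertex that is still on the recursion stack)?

t→h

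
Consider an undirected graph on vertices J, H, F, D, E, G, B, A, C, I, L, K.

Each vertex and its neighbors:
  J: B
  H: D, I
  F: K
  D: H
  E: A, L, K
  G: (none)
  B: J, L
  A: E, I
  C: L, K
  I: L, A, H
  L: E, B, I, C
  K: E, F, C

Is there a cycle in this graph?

DFS, tracking each vertex's parent; an edge to a visited non-parent vertex closes a cycle.
Start from G:
visit G (parent –)
visit J (parent –)
  visit B (parent J)
    B–J: parent, skip
    visit L (parent B)
      visit E (parent L)
        visit A (parent E)
          A–E: parent, skip
          visit I (parent A)
            I–L: L visited and ≠ parent → cycle
Cycle: L – E – A – I – L.

Yes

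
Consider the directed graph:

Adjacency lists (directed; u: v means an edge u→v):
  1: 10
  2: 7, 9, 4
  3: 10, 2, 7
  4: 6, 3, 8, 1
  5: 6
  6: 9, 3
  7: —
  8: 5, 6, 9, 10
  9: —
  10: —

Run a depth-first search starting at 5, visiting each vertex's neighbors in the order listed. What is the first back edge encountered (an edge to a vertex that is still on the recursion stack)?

DFS from 5 (visiting each vertex's neighbors in the order listed); mark gray on enter, black on exit:
5 gray
  6 gray
    9 gray
    9 black
    3 gray
      10 gray
      10 black
      2 gray
        7 gray
        7 black
        2→9: 9 black — skip
        4 gray
          4→6: 6 is gray → back edge
First back edge: 4 → 6.

4→6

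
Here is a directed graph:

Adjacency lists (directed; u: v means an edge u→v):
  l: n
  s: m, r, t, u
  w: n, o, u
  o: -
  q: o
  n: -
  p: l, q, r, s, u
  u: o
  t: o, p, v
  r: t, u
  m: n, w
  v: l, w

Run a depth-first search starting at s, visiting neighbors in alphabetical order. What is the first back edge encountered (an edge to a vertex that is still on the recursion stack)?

p→r

DFS from s (visiting neighbors in alphabetical order); mark gray on enter, black on exit:
s gray
  m gray
    n gray
    n black
    w gray
      w→n: n black — skip
      o gray
      o black
      u gray
        u→o: o black — skip
      u black
    w black
  m black
  r gray
    t gray
      t→o: o black — skip
      p gray
        l gray
          l→n: n black — skip
        l black
        q gray
          q→o: o black — skip
        q black
        p→r: r is gray → back edge
First back edge: p → r.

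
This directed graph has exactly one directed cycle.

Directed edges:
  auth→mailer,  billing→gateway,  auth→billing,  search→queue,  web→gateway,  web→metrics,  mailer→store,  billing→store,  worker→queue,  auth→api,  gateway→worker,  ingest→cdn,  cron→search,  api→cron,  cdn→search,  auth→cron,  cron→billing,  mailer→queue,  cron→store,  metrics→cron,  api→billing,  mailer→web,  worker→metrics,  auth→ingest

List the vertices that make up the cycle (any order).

cron, worker, billing, gateway, metrics

DFS with gray/black marking from cron:
cron gray
  search gray
    queue gray
    queue black
  search black
  store gray
  store black
  billing gray
    gateway gray
      worker gray
        metrics gray
          metrics→cron: cron is gray → back edge
Back edge closes the cycle cron → billing → gateway → worker → metrics → cron; its vertices are {cron, worker, billing, gateway, metrics}.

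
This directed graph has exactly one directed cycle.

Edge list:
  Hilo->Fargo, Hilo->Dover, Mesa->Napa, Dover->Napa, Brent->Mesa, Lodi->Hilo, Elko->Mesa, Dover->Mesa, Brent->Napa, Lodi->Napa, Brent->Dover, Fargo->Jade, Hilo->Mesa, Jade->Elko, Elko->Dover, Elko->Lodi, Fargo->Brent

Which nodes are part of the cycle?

Elko, Hilo, Jade, Lodi, Fargo

DFS with gray/black marking from Fargo:
Fargo gray
  Jade gray
    Elko gray
      Dover gray
        Napa gray
        Napa black
        Mesa gray
          Mesa→Napa: Napa black — skip
        Mesa black
      Dover black
      Elko→Mesa: Mesa black — skip
      Lodi gray
        Hilo gray
          Hilo→Fargo: Fargo is gray → back edge
Back edge closes the cycle Fargo → Jade → Elko → Lodi → Hilo → Fargo; its vertices are {Elko, Hilo, Jade, Lodi, Fargo}.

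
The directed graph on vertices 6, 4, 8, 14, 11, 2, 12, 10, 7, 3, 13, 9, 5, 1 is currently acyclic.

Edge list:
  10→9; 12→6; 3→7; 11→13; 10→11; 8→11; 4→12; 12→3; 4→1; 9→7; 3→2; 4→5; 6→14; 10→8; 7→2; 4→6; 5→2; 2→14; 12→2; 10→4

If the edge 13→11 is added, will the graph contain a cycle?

Yes

Adding 13→11 creates a cycle iff 11 can already reach 13.
Path from 11: 11 → 13.
So 11 → … → 13 → 11 is a cycle.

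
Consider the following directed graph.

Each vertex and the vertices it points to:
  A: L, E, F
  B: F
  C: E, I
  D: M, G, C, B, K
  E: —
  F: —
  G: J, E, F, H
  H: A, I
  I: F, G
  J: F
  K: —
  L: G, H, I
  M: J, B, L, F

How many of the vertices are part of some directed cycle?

5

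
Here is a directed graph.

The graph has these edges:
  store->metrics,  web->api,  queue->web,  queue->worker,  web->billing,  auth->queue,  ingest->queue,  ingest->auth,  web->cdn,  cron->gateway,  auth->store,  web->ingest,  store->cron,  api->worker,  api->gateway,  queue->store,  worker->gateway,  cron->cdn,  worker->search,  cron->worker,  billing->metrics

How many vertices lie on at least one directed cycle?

A vertex is on a directed cycle iff it belongs to a strongly connected component of size ≥ 2 (or has a self-loop).
The vertices on cycles are {web, auth, queue, ingest} — 4 in total.

4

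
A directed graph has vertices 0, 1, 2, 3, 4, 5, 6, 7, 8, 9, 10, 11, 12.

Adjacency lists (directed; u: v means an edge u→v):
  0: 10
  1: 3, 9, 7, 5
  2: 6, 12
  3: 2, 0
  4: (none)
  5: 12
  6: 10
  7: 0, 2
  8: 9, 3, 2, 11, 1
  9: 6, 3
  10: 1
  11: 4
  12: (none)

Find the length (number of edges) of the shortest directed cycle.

4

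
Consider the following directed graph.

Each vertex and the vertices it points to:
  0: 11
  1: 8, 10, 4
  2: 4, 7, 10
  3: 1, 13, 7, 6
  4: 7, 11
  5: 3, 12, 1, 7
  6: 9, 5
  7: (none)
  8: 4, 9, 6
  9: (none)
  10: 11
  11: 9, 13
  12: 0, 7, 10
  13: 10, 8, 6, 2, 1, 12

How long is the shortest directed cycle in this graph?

3

For each vertex v, BFS finds the shortest path from v back to v.
The shortest such closed walk is 3 → 6 → 5 → 3, length 3.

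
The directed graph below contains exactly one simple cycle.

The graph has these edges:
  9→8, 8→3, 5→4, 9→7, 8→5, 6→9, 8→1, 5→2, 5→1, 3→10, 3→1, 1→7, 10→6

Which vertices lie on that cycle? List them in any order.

DFS with gray/black marking from 8:
8 gray
  3 gray
    10 gray
      6 gray
        9 gray
          9→8: 8 is gray → back edge
Back edge closes the cycle 8 → 3 → 10 → 6 → 9 → 8; its vertices are {3, 6, 8, 9, 10}.

3, 6, 8, 9, 10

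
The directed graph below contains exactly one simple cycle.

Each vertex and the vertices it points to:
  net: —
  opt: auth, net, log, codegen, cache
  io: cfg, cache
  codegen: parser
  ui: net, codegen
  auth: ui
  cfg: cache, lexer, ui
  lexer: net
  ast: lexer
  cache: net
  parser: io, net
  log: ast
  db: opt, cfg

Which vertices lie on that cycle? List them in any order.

io, ui, cfg, parser, codegen

DFS with gray/black marking from codegen:
codegen gray
  parser gray
    io gray
      cfg gray
        cache gray
          net gray
          net black
        cache black
        lexer gray
          lexer→net: net black — skip
        lexer black
        ui gray
          ui→net: net black — skip
          ui→codegen: codegen is gray → back edge
Back edge closes the cycle codegen → parser → io → cfg → ui → codegen; its vertices are {io, ui, cfg, parser, codegen}.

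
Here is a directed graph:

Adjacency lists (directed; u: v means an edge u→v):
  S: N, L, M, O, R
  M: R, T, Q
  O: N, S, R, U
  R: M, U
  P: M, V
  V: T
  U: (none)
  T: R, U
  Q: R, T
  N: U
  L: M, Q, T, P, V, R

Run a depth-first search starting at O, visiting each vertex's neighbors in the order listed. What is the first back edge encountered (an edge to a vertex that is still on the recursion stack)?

DFS from O (visiting each vertex's neighbors in the order listed); mark gray on enter, black on exit:
O gray
  N gray
    U gray
    U black
  N black
  S gray
    S→N: N black — skip
    L gray
      M gray
        R gray
          R→M: M is gray → back edge
First back edge: R → M.

R->M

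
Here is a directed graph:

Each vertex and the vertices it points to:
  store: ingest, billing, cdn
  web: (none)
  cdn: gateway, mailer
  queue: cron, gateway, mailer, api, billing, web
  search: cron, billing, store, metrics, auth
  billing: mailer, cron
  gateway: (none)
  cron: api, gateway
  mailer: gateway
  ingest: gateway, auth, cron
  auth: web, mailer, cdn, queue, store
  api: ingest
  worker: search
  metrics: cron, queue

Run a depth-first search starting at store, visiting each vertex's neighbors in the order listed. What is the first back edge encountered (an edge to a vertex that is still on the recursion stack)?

api→ingest

DFS from store (visiting each vertex's neighbors in the order listed); mark gray on enter, black on exit:
store gray
  ingest gray
    gateway gray
    gateway black
    auth gray
      web gray
      web black
      mailer gray
        mailer→gateway: gateway black — skip
      mailer black
      cdn gray
        cdn→gateway: gateway black — skip
        cdn→mailer: mailer black — skip
      cdn black
      queue gray
        cron gray
          api gray
            api→ingest: ingest is gray → back edge
First back edge: api → ingest.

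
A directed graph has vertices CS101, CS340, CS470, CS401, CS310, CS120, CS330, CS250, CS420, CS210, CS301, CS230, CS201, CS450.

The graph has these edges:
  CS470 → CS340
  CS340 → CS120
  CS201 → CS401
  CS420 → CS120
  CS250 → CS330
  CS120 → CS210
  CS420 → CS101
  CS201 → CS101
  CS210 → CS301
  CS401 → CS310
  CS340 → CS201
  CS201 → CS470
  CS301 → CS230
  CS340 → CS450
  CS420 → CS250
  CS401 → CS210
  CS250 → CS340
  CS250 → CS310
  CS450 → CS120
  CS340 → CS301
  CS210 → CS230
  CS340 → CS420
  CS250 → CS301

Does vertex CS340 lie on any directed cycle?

CS340 is on a cycle iff CS340 can reach itself via ≥1 edge.
CS340 → CS201 → CS470 → CS340 — yes.

Yes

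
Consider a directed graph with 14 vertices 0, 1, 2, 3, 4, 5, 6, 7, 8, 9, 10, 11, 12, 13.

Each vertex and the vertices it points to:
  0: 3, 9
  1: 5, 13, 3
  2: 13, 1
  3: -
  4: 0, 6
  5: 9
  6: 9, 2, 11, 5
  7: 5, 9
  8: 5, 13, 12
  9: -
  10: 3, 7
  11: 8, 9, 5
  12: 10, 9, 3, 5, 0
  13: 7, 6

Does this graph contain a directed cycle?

DFS with white/gray/black marking, starting from 9:
9 gray
9 black
0 gray
  3 gray
  3 black
  0→9: 9 black — skip
0 black
1 gray
  5 gray
    5→9: 9 black — skip
  5 black
  13 gray
    7 gray
      7→5: 5 black — skip
      7→9: 9 black — skip
    7 black
    6 gray
      6→9: 9 black — skip
      2 gray
        2→13: 13 is gray → back edge
Back edge found, so a cycle exists: 13 → 6 → 2 → 13.

Yes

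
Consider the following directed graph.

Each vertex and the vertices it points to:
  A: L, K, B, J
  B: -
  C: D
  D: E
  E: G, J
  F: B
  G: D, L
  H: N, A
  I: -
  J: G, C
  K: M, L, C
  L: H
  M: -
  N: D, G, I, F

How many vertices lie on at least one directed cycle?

10

A vertex is on a directed cycle iff it belongs to a strongly connected component of size ≥ 2 (or has a self-loop).
The vertices on cycles are {A, C, D, E, G, H, J, K, L, N} — 10 in total.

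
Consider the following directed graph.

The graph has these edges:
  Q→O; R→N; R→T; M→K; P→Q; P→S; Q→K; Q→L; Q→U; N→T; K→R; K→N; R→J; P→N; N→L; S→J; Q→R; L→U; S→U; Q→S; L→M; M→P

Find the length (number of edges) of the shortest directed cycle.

For each vertex v, BFS finds the shortest path from v back to v.
The shortest such closed walk is P → Q → L → M → P, length 4.

4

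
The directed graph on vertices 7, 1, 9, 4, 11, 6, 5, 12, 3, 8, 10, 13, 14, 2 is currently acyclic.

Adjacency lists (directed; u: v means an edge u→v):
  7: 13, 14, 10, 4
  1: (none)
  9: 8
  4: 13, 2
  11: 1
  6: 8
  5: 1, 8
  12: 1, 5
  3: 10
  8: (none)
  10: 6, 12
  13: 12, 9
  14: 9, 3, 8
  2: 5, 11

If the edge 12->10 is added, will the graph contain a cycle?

Yes

Adding 12→10 creates a cycle iff 10 can already reach 12.
Path from 10: 10 → 12.
So 10 → … → 12 → 10 is a cycle.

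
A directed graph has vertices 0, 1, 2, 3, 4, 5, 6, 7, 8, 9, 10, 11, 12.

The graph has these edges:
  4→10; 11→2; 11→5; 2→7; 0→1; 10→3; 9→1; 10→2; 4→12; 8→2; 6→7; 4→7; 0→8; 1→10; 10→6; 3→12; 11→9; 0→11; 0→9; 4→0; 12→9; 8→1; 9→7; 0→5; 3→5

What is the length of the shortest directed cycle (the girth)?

5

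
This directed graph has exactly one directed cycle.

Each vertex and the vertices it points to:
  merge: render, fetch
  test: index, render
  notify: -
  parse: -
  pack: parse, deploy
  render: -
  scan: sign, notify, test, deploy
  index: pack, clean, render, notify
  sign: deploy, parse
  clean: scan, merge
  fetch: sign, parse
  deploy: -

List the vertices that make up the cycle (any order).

scan, test, clean, index

DFS with gray/black marking from index:
index gray
  pack gray
    parse gray
    parse black
    deploy gray
    deploy black
  pack black
  clean gray
    scan gray
      sign gray
        sign→deploy: deploy black — skip
        sign→parse: parse black — skip
      sign black
      notify gray
      notify black
      test gray
        test→index: index is gray → back edge
Back edge closes the cycle index → clean → scan → test → index; its vertices are {scan, test, clean, index}.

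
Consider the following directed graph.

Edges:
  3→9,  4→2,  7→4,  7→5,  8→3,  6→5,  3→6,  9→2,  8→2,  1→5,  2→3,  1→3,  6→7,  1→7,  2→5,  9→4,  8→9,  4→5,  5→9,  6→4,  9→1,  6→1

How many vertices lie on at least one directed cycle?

8

A vertex is on a directed cycle iff it belongs to a strongly connected component of size ≥ 2 (or has a self-loop).
The vertices on cycles are {1, 2, 3, 4, 5, 6, 7, 9} — 8 in total.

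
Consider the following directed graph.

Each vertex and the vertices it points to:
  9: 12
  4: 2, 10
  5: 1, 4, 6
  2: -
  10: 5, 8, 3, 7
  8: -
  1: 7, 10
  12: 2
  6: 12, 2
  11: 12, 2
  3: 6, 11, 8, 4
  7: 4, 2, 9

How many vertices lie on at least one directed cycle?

6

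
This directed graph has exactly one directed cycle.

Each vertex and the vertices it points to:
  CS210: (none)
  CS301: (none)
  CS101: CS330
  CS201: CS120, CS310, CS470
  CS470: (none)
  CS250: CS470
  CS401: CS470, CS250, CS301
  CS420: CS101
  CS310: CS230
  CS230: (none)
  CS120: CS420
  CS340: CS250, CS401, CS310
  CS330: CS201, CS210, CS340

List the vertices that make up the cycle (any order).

CS101, CS120, CS201, CS330, CS420

DFS with gray/black marking from CS330:
CS330 gray
  CS201 gray
    CS120 gray
      CS420 gray
        CS101 gray
          CS101→CS330: CS330 is gray → back edge
Back edge closes the cycle CS330 → CS201 → CS120 → CS420 → CS101 → CS330; its vertices are {CS101, CS120, CS201, CS330, CS420}.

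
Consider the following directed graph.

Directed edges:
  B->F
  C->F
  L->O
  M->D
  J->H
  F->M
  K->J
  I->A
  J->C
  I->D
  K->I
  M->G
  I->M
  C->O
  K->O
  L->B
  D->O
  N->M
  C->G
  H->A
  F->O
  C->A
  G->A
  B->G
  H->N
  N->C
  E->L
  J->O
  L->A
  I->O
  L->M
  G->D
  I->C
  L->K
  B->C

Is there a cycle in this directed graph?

No

DFS with white/gray/black marking, starting from F:
F gray
  M gray
    G gray
      D gray
        O gray
        O black
      D black
      A gray
      A black
    G black
    M→D: D black — skip
  M black
  F→O: O black — skip
F black
B gray
  B→G: G black — skip
  C gray
    C→G: G black — skip
    C→A: A black — skip
    C→F: F black — skip
    C→O: O black — skip
  C black
  B→F: F black — skip
B black
E gray
  L gray
    L→O: O black — skip
    L→A: A black — skip
    K gray
      J gray
        H gray
          H→A: A black — skip
          N gray
            N→C: C black — skip
            N→M: M black — skip
          N black
        H black
        J→O: O black — skip
        J→C: C black — skip
      J black
      K→O: O black — skip
      I gray
        I→O: O black — skip
        I→M: M black — skip
        I→D: D black — skip
        I→C: C black — skip
        I→A: A black — skip
      I black
    K black
    L→M: M black — skip
    L→B: B black — skip
  L black
E black
Every edge goes to a white or black vertex — no back edge, so the graph is acyclic.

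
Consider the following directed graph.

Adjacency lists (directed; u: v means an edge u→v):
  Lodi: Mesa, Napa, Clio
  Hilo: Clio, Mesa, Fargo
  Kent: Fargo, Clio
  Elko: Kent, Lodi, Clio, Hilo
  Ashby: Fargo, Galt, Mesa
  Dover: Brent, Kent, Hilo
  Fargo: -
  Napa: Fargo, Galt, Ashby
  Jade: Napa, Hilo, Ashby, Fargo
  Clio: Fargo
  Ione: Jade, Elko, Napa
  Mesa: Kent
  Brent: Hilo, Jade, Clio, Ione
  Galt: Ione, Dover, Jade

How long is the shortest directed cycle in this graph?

For each vertex v, BFS finds the shortest path from v back to v.
The shortest such closed walk is Galt → Jade → Napa → Galt, length 3.

3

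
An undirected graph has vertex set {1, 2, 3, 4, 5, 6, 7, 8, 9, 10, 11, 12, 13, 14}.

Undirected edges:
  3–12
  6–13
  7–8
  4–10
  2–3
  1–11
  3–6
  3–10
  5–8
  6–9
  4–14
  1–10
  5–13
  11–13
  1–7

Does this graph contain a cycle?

Yes

DFS, tracking each vertex's parent; an edge to a visited non-parent vertex closes a cycle.
Start from 10:
visit 10 (parent –)
  visit 3 (parent 10)
    visit 6 (parent 3)
      visit 9 (parent 6)
        9–6: parent, skip
      6–3: parent, skip
      visit 13 (parent 6)
        visit 5 (parent 13)
          visit 8 (parent 5)
            8–5: parent, skip
            visit 7 (parent 8)
              visit 1 (parent 7)
                1–7: parent, skip
                visit 11 (parent 1)
                  11–13: 13 visited and ≠ parent → cycle
Cycle: 13 – 5 – 8 – 7 – 1 – 11 – 13.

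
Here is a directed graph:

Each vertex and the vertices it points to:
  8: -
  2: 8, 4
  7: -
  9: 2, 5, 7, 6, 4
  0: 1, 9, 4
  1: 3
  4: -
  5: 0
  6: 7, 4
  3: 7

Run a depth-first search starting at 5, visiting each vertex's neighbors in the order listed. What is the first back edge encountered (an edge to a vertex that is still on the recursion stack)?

9->5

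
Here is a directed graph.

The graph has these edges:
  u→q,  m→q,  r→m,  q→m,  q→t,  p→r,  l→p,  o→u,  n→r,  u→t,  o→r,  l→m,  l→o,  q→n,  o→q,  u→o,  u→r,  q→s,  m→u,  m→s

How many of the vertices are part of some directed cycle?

6

A vertex is on a directed cycle iff it belongs to a strongly connected component of size ≥ 2 (or has a self-loop).
The vertices on cycles are {m, n, o, q, r, u} — 6 in total.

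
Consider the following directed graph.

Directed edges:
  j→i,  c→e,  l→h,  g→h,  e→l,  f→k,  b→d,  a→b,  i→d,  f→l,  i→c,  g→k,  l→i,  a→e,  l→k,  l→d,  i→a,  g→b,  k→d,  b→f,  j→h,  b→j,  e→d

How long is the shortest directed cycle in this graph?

4

For each vertex v, BFS finds the shortest path from v back to v.
The shortest such closed walk is b → j → i → a → b, length 4.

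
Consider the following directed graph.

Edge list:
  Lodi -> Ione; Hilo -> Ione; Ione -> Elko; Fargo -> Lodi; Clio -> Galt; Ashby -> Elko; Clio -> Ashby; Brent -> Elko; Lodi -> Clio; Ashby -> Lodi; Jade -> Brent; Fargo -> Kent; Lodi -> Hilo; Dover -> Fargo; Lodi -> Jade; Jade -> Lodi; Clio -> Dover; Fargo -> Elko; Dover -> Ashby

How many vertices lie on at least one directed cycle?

A vertex is on a directed cycle iff it belongs to a strongly connected component of size ≥ 2 (or has a self-loop).
The vertices on cycles are {Clio, Jade, Lodi, Ashby, Dover, Fargo} — 6 in total.

6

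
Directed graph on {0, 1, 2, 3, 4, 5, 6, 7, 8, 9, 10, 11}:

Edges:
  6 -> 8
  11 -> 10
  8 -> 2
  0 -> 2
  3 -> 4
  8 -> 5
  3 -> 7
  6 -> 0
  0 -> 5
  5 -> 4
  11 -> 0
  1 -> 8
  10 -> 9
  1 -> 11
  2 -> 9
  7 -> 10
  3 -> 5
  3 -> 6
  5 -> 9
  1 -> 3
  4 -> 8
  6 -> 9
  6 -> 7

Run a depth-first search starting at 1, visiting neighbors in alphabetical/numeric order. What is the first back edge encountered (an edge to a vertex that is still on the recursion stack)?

DFS from 1 (visiting neighbors in alphabetical/numeric order); mark gray on enter, black on exit:
1 gray
  3 gray
    4 gray
      8 gray
        2 gray
          9 gray
          9 black
        2 black
        5 gray
          5→4: 4 is gray → back edge
First back edge: 5 → 4.

5→4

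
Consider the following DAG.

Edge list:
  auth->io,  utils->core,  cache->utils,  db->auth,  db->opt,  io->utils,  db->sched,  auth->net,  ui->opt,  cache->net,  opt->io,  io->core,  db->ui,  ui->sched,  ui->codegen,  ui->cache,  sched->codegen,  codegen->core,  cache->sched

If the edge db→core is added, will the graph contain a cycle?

No

Adding db→core creates a cycle iff core can already reach db.
Explore from core: no path reaches db. The graph stays acyclic.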